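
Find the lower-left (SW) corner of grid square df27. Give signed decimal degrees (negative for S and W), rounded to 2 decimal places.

Field D=3, F=5: +3·20° lon, +5·10° lat → SW at lon -120°, lat -40°.
Square 2, 7: +2·2° lon, +7·1° lat → SW at lon -116°, lat -33°.
latitude -33.00, longitude -116.00.

-33.00, -116.00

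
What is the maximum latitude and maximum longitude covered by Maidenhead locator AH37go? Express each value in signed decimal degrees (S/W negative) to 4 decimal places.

-12.3750, -173.4167

Field A=0, H=7: +0·20° lon, +7·10° lat → SW at lon -180°, lat -20°.
Square 3, 7: +3·2° lon, +7·1° lat → SW at lon -174°, lat -13°.
Subsquare g=6, o=14: +6·0.0833333° lon, +14·0.0416667° lat → SW at lon -173.5°, lat -12.4167°.
Cell spans 0.0833333° lon × 0.0416667° lat. NE corner is SW corner plus one full cell.
latitude -12.3750, longitude -173.4167.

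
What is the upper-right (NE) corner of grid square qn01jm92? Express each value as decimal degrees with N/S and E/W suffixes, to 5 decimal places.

41.51250° N, 140.83333° E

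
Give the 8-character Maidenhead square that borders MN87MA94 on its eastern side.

MN87na04

Longitude extended square 9; +1 → 10, wraps to 0, carry into subsquare.
Longitude subsquare m = 12; +1 → 13 = n.
The latitude characters are unchanged.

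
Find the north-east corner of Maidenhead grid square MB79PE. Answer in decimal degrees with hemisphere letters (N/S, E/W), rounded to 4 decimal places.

70.7917° S, 75.3333° E

Field M=12, B=1: +12·20° lon, +1·10° lat → SW at lon 60°, lat -80°.
Square 7, 9: +7·2° lon, +9·1° lat → SW at lon 74°, lat -71°.
Subsquare p=15, e=4: +15·0.0833333° lon, +4·0.0416667° lat → SW at lon 75.25°, lat -70.8333°.
Cell spans 0.0833333° lon × 0.0416667° lat. NE corner is SW corner plus one full cell.
latitude 70.7917° S, longitude 75.3333° E.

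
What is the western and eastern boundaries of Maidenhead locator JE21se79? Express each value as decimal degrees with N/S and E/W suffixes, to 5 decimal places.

5.55833° E, 5.56667° E

Field J=9, E=4: +9·20° lon, +4·10° lat → SW at lon 0°, lat -50°.
Square 2, 1: +2·2° lon, +1·1° lat → SW at lon 4°, lat -49°.
Subsquare s=18, e=4: +18·0.0833333° lon, +4·0.0416667° lat → SW at lon 5.5°, lat -48.8333°.
Extended square 7, 9: +7·0.00833333° lon, +9·0.00416667° lat → SW at lon 5.55833°, lat -48.7958°.
Cell spans 0.00833333° lon × 0.00416667° lat.
west 5.55833° E, east 5.56667° E.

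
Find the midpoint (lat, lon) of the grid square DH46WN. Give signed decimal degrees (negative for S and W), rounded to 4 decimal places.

Field D=3, H=7: +3·20° lon, +7·10° lat → SW at lon -120°, lat -20°.
Square 4, 6: +4·2° lon, +6·1° lat → SW at lon -112°, lat -14°.
Subsquare w=22, n=13: +22·0.0833333° lon, +13·0.0416667° lat → SW at lon -110.167°, lat -13.4583°.
Cell spans 0.0833333° lon × 0.0416667° lat. Centre is SW corner plus half of each.
latitude -13.4375, longitude -110.1250.

-13.4375, -110.1250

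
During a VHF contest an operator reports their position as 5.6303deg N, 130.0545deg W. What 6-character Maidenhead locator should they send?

Add 180° to longitude and 90° to latitude: 49.9455, 95.6303.
Field: 49.9455/20 → 2 → C, 95.6303/10 → 9 → J; chars CJ.
Square: 9.9455/2 → 4, 5.6303/1 → 5; chars 45.
Subsquare: 1.9455/0.0833333 → 23 → x, 0.6303/0.0416667 → 15 → p; chars xp.

CJ45xp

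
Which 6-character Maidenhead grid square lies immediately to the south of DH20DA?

Latitude subsquare a = 0; −1 → -1, wraps to 23 = x, carry into square.
Latitude square 0; −1 → -1, wraps to 9, carry into field.
Latitude field H = 7; −1 → 6 = G.
The longitude characters are unchanged.

DG29dx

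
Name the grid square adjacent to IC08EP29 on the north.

IC08eq20

Latitude extended square 9; +1 → 10, wraps to 0, carry into subsquare.
Latitude subsquare p = 15; +1 → 16 = q.
The longitude characters are unchanged.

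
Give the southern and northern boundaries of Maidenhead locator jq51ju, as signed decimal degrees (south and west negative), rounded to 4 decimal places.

Field J=9, Q=16: +9·20° lon, +16·10° lat → SW at lon 0°, lat 70°.
Square 5, 1: +5·2° lon, +1·1° lat → SW at lon 10°, lat 71°.
Subsquare j=9, u=20: +9·0.0833333° lon, +20·0.0416667° lat → SW at lon 10.75°, lat 71.8333°.
Cell spans 0.0833333° lon × 0.0416667° lat.
south 71.8333, north 71.8750.

71.8333, 71.8750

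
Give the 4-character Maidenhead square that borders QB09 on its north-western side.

PC90

Longitude square 0; −1 → -1, wraps to 9, carry into field.
Longitude field Q = 16; −1 → 15 = P.
Latitude square 9; +1 → 10, wraps to 0, carry into field.
Latitude field B = 1; +1 → 2 = C.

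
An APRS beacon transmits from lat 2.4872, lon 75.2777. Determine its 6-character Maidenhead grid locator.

MJ72pl

Shift to the Maidenhead origin (180°W, 90°S): lon 255.2777, lat 92.4872.
Field: lon ⌊255.2777/20⌋ = 12 → M; lat ⌊92.4872/10⌋ = 9 → J.
Square: lon ⌊15.2777/2⌋ = 7; lat ⌊2.4872/1⌋ = 2.
Subsquare: lon ⌊1.2777/0.0833333⌋ = 15 → p; lat ⌊0.4872/0.0416667⌋ = 11 → l.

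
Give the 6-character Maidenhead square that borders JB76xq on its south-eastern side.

JB86ap

Longitude subsquare x = 23; +1 → 24, wraps to 0 = a, carry into square.
Longitude square 7; +1 → 8.
Latitude subsquare q = 16; −1 → 15 = p.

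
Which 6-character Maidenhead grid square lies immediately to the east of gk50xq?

Longitude subsquare x = 23; +1 → 24, wraps to 0 = a, carry into square.
Longitude square 5; +1 → 6.
The latitude characters are unchanged.

GK60aq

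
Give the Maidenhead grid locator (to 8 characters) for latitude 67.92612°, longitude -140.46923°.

BP97sw32

Shift to the Maidenhead origin (180°W, 90°S): lon 39.53077, lat 157.92612.
Field (20°×10°, letters A–R): lon ⌊39.53077/20⌋ = 1 → B; lat ⌊157.92612/10⌋ = 15 → P.
Square (2°×1°, digits 0–9): lon ⌊19.53077/2⌋ = 9; lat ⌊7.92612/1⌋ = 7.
Subsquare (5′×2.5′, letters a–x): lon ⌊1.53077/0.0833333⌋ = 18 → s; lat ⌊0.92612/0.0416667⌋ = 22 → w.
Extended square (30″×15″, digits 0–9): lon ⌊0.03077/0.00833333⌋ = 3; lat ⌊0.00945/0.00416667⌋ = 2.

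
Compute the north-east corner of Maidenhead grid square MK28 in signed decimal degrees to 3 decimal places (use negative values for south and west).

Field M=12, K=10: +12·20° lon, +10·10° lat → SW at lon 60°, lat 10°.
Square 2, 8: +2·2° lon, +8·1° lat → SW at lon 64°, lat 18°.
Cell spans 2° lon × 1° lat. NE corner is SW corner plus one full cell.
latitude 19.000, longitude 66.000.

19.000, 66.000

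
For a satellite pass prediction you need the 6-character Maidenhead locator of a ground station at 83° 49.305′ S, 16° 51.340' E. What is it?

JA86ke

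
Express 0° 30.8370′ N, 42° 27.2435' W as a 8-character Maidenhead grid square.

GJ80sm53

Add 180° to longitude and 90° to latitude: 137.54594, 90.51395.
Field: 137.54594/20 → 6 → G, 90.51395/10 → 9 → J; chars GJ.
Square: 17.54594/2 → 8, 0.51395/1 → 0; chars 80.
Subsquare: 1.54594/0.0833333 → 18 → s, 0.51395/0.0416667 → 12 → m; chars sm.
Extended square: 0.04594/0.00833333 → 5, 0.01395/0.00416667 → 3; chars 53.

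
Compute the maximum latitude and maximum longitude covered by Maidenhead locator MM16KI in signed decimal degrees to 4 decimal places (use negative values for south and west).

Field M=12, M=12: +12·20° lon, +12·10° lat → SW at lon 60°, lat 30°.
Square 1, 6: +1·2° lon, +6·1° lat → SW at lon 62°, lat 36°.
Subsquare k=10, i=8: +10·0.0833333° lon, +8·0.0416667° lat → SW at lon 62.8333°, lat 36.3333°.
Cell spans 0.0833333° lon × 0.0416667° lat. NE corner is SW corner plus one full cell.
latitude 36.3750, longitude 62.9167.

36.3750, 62.9167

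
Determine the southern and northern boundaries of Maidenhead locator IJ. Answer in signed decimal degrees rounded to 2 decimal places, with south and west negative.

Field I=8, J=9: +8·20° lon, +9·10° lat → SW at lon -20°, lat 0°.
Cell spans 20° lon × 10° lat.
south 0.00, north 10.00.

0.00, 10.00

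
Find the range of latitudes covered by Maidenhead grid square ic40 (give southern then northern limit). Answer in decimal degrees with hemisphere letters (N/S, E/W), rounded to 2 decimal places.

Field I=8, C=2: +8·20° lon, +2·10° lat → SW at lon -20°, lat -70°.
Square 4, 0: +4·2° lon, +0·1° lat → SW at lon -12°, lat -70°.
Cell spans 2° lon × 1° lat.
south 70.00° S, north 69.00° S.

70.00° S, 69.00° S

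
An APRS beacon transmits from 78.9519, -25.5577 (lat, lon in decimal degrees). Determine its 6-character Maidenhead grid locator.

Offset from 180°W / 90°S: lon 154.4423°, lat 168.9519°.
Field: 154.4423/20 → 7 → H, 168.9519/10 → 16 → Q; chars HQ.
Square: 14.4423/2 → 7, 8.9519/1 → 8; chars 78.
Subsquare: 0.4423/0.0833333 → 5 → f, 0.9519/0.0416667 → 22 → w; chars fw.

HQ78fw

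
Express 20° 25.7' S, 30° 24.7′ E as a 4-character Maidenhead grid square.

Shift to the Maidenhead origin (180°W, 90°S): lon 210.41, lat 69.57.
Field: 210.41/20 → 10 → K, 69.57/10 → 6 → G; chars KG.
Square: 10.41/2 → 5, 9.57/1 → 9; chars 59.

KG59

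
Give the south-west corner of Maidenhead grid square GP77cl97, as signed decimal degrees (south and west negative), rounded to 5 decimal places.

Field G=6, P=15: +6·20° lon, +15·10° lat → SW at lon -60°, lat 60°.
Square 7, 7: +7·2° lon, +7·1° lat → SW at lon -46°, lat 67°.
Subsquare c=2, l=11: +2·0.0833333° lon, +11·0.0416667° lat → SW at lon -45.8333°, lat 67.4583°.
Extended square 9, 7: +9·0.00833333° lon, +7·0.00416667° lat → SW at lon -45.7583°, lat 67.4875°.
latitude 67.48750, longitude -45.75833.

67.48750, -45.75833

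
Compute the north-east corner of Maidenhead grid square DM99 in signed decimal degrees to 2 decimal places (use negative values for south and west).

40.00, -100.00

Field D=3, M=12: +3·20° lon, +12·10° lat → SW at lon -120°, lat 30°.
Square 9, 9: +9·2° lon, +9·1° lat → SW at lon -102°, lat 39°.
Cell spans 2° lon × 1° lat. NE corner is SW corner plus one full cell.
latitude 40.00, longitude -100.00.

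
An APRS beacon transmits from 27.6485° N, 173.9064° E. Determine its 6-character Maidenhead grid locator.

Offset from 180°W / 90°S: lon 353.9064°, lat 117.6485°.
Field: lon ⌊353.9064/20⌋ = 17 → R; lat ⌊117.6485/10⌋ = 11 → L.
Square: lon ⌊13.9064/2⌋ = 6; lat ⌊7.6485/1⌋ = 7.
Subsquare: lon ⌊1.9064/0.0833333⌋ = 22 → w; lat ⌊0.6485/0.0416667⌋ = 15 → p.

RL67wp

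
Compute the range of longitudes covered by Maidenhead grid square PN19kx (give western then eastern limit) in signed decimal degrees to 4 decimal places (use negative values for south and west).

Field P=15, N=13: +15·20° lon, +13·10° lat → SW at lon 120°, lat 40°.
Square 1, 9: +1·2° lon, +9·1° lat → SW at lon 122°, lat 49°.
Subsquare k=10, x=23: +10·0.0833333° lon, +23·0.0416667° lat → SW at lon 122.833°, lat 49.9583°.
Cell spans 0.0833333° lon × 0.0416667° lat.
west 122.8333, east 122.9167.

122.8333, 122.9167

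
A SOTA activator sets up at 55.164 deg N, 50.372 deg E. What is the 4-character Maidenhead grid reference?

LO55

Add 180° to longitude and 90° to latitude: 230.37, 145.16.
Field: 230.37/20 → 11 → L, 145.16/10 → 14 → O; chars LO.
Square: 10.37/2 → 5, 5.16/1 → 5; chars 55.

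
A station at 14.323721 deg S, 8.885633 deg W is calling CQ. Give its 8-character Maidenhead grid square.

Add 180° to longitude and 90° to latitude: 171.11437, 75.67628.
Field: 171.11437/20 → 8 → I, 75.67628/10 → 7 → H; chars IH.
Square: 11.11437/2 → 5, 5.67628/1 → 5; chars 55.
Subsquare: 1.11437/0.0833333 → 13 → n, 0.67628/0.0416667 → 16 → q; chars nq.
Extended square: 0.03103/0.00833333 → 3, 0.00961/0.00416667 → 2; chars 32.

IH55nq32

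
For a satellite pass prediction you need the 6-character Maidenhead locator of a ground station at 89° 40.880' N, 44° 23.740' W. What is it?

Shift to the Maidenhead origin (180°W, 90°S): lon 135.6043, lat 179.6813.
Field: 135.6043/20 → 6 → G, 179.6813/10 → 17 → R; chars GR.
Square: 15.6043/2 → 7, 9.6813/1 → 9; chars 79.
Subsquare: 1.6043/0.0833333 → 19 → t, 0.6813/0.0416667 → 16 → q; chars tq.

GR79tq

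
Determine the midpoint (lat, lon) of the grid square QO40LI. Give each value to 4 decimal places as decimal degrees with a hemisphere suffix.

50.3542° N, 148.9583° E

Field Q=16, O=14: +16·20° lon, +14·10° lat → SW at lon 140°, lat 50°.
Square 4, 0: +4·2° lon, +0·1° lat → SW at lon 148°, lat 50°.
Subsquare l=11, i=8: +11·0.0833333° lon, +8·0.0416667° lat → SW at lon 148.917°, lat 50.3333°.
Cell spans 0.0833333° lon × 0.0416667° lat. Centre is SW corner plus half of each.
latitude 50.3542° N, longitude 148.9583° E.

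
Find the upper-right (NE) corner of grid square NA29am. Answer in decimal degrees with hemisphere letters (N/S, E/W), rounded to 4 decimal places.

80.4583° S, 84.0833° E

Field N=13, A=0: +13·20° lon, +0·10° lat → SW at lon 80°, lat -90°.
Square 2, 9: +2·2° lon, +9·1° lat → SW at lon 84°, lat -81°.
Subsquare a=0, m=12: +0·0.0833333° lon, +12·0.0416667° lat → SW at lon 84°, lat -80.5°.
Cell spans 0.0833333° lon × 0.0416667° lat. NE corner is SW corner plus one full cell.
latitude 80.4583° S, longitude 84.0833° E.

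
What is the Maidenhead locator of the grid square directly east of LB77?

Longitude square 7; +1 → 8.
The latitude characters are unchanged.

LB87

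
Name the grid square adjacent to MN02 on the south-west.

Longitude square 0; −1 → -1, wraps to 9, carry into field.
Longitude field M = 12; −1 → 11 = L.
Latitude square 2; −1 → 1.

LN91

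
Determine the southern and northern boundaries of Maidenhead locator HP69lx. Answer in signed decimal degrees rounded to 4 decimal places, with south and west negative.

Field H=7, P=15: +7·20° lon, +15·10° lat → SW at lon -40°, lat 60°.
Square 6, 9: +6·2° lon, +9·1° lat → SW at lon -28°, lat 69°.
Subsquare l=11, x=23: +11·0.0833333° lon, +23·0.0416667° lat → SW at lon -27.0833°, lat 69.9583°.
Cell spans 0.0833333° lon × 0.0416667° lat.
south 69.9583, north 70.0000.

69.9583, 70.0000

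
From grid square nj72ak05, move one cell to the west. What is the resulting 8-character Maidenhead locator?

NJ62xk95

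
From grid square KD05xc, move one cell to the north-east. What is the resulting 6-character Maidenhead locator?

KD15ad

Longitude subsquare x = 23; +1 → 24, wraps to 0 = a, carry into square.
Longitude square 0; +1 → 1.
Latitude subsquare c = 2; +1 → 3 = d.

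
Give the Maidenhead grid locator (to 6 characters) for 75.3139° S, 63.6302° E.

Offset from 180°W / 90°S: lon 243.6302°, lat 14.6861°.
Field: lon ⌊243.6302/20⌋ = 12 → M; lat ⌊14.6861/10⌋ = 1 → B.
Square: lon ⌊3.6302/2⌋ = 1; lat ⌊4.6861/1⌋ = 4.
Subsquare: lon ⌊1.6302/0.0833333⌋ = 19 → t; lat ⌊0.6861/0.0416667⌋ = 16 → q.

MB14tq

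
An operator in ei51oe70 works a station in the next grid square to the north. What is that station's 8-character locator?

Latitude extended square 0; +1 → 1.
The longitude characters are unchanged.

EI51oe71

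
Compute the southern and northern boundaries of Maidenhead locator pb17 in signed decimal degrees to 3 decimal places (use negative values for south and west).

-73.000, -72.000

Field P=15, B=1: +15·20° lon, +1·10° lat → SW at lon 120°, lat -80°.
Square 1, 7: +1·2° lon, +7·1° lat → SW at lon 122°, lat -73°.
Cell spans 2° lon × 1° lat.
south -73.000, north -72.000.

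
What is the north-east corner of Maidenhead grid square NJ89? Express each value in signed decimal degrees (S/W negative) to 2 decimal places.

10.00, 98.00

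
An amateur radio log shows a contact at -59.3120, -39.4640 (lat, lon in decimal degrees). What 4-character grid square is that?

HD00

Offset from 180°W / 90°S: lon 140.54°, lat 30.69°.
Field: lon ⌊140.54/20⌋ = 7 → H; lat ⌊30.69/10⌋ = 3 → D.
Square: lon ⌊0.54/2⌋ = 0; lat ⌊0.69/1⌋ = 0.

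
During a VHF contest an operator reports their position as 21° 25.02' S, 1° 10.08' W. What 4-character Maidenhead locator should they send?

Add 180° to longitude and 90° to latitude: 178.83, 68.58.
Field: lon ⌊178.83/20⌋ = 8 → I; lat ⌊68.58/10⌋ = 6 → G.
Square: lon ⌊18.83/2⌋ = 9; lat ⌊8.58/1⌋ = 8.

IG98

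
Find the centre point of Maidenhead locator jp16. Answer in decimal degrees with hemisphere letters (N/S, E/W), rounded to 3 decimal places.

66.500° N, 3.000° E

Field J=9, P=15: +9·20° lon, +15·10° lat → SW at lon 0°, lat 60°.
Square 1, 6: +1·2° lon, +6·1° lat → SW at lon 2°, lat 66°.
Cell spans 2° lon × 1° lat. Centre is SW corner plus half of each.
latitude 66.500° N, longitude 3.000° E.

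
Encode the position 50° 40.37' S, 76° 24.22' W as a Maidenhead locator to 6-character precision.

FD19th

Offset from 180°W / 90°S: lon 103.5963°, lat 39.3272°.
Field (20°×10°, letters A–R): 103.5963/20 → 5 → F, 39.3272/10 → 3 → D; chars FD.
Square (2°×1°, digits 0–9): 3.5963/2 → 1, 9.3272/1 → 9; chars 19.
Subsquare (5′×2.5′, letters a–x): 1.5963/0.0833333 → 19 → t, 0.3272/0.0416667 → 7 → h; chars th.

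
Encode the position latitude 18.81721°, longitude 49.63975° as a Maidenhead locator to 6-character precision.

LK48tt

Shift to the Maidenhead origin (180°W, 90°S): lon 229.6397, lat 108.8172.
Field: lon ⌊229.6397/20⌋ = 11 → L; lat ⌊108.8172/10⌋ = 10 → K.
Square: lon ⌊9.6397/2⌋ = 4; lat ⌊8.8172/1⌋ = 8.
Subsquare: lon ⌊1.6397/0.0833333⌋ = 19 → t; lat ⌊0.8172/0.0416667⌋ = 19 → t.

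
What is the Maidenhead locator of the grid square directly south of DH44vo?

Latitude subsquare o = 14; −1 → 13 = n.
The longitude characters are unchanged.

DH44vn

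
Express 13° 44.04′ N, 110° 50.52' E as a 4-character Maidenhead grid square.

OK53

Offset from 180°W / 90°S: lon 290.84°, lat 103.73°.
Field: lon ⌊290.84/20⌋ = 14 → O; lat ⌊103.73/10⌋ = 10 → K.
Square: lon ⌊10.84/2⌋ = 5; lat ⌊3.73/1⌋ = 3.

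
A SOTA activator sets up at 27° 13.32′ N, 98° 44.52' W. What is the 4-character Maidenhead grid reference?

EL07

Add 180° to longitude and 90° to latitude: 81.26, 117.22.
Field: 81.26/20 → 4 → E, 117.22/10 → 11 → L; chars EL.
Square: 1.26/2 → 0, 7.22/1 → 7; chars 07.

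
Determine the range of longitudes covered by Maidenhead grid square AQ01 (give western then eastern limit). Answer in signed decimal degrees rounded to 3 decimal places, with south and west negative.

-180.000, -178.000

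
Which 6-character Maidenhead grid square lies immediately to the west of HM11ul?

Longitude subsquare u = 20; −1 → 19 = t.
The latitude characters are unchanged.

HM11tl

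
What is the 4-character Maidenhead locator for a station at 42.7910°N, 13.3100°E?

Add 180° to longitude and 90° to latitude: 193.31, 132.79.
Field (20°×10°, letters A–R): lon ⌊193.31/20⌋ = 9 → J; lat ⌊132.79/10⌋ = 13 → N.
Square (2°×1°, digits 0–9): lon ⌊13.31/2⌋ = 6; lat ⌊2.79/1⌋ = 2.

JN62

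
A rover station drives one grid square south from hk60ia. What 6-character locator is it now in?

HJ69ix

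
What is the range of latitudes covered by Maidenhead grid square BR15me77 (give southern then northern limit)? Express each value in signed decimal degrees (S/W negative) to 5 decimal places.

85.19583, 85.20000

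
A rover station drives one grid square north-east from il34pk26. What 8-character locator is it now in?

IL34pk37

Longitude extended square 2; +1 → 3.
Latitude extended square 6; +1 → 7.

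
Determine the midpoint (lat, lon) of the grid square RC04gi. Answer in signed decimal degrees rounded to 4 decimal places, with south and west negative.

-65.6458, 160.5417

Field R=17, C=2: +17·20° lon, +2·10° lat → SW at lon 160°, lat -70°.
Square 0, 4: +0·2° lon, +4·1° lat → SW at lon 160°, lat -66°.
Subsquare g=6, i=8: +6·0.0833333° lon, +8·0.0416667° lat → SW at lon 160.5°, lat -65.6667°.
Cell spans 0.0833333° lon × 0.0416667° lat. Centre is SW corner plus half of each.
latitude -65.6458, longitude 160.5417.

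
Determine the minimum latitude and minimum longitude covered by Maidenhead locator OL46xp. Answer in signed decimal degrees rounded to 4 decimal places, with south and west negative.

26.6250, 109.9167

Field O=14, L=11: +14·20° lon, +11·10° lat → SW at lon 100°, lat 20°.
Square 4, 6: +4·2° lon, +6·1° lat → SW at lon 108°, lat 26°.
Subsquare x=23, p=15: +23·0.0833333° lon, +15·0.0416667° lat → SW at lon 109.917°, lat 26.625°.
latitude 26.6250, longitude 109.9167.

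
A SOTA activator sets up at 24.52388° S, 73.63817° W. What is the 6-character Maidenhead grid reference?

Offset from 180°W / 90°S: lon 106.3618°, lat 65.4761°.
Field: lon ⌊106.3618/20⌋ = 5 → F; lat ⌊65.4761/10⌋ = 6 → G.
Square: lon ⌊6.3618/2⌋ = 3; lat ⌊5.4761/1⌋ = 5.
Subsquare: lon ⌊0.3618/0.0833333⌋ = 4 → e; lat ⌊0.4761/0.0416667⌋ = 11 → l.

FG35el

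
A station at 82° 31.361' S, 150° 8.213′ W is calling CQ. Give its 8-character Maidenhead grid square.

BA47wl34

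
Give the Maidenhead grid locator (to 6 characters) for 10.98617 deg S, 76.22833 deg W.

Add 180° to longitude and 90° to latitude: 103.7717, 79.0138.
Field: lon ⌊103.7717/20⌋ = 5 → F; lat ⌊79.0138/10⌋ = 7 → H.
Square: lon ⌊3.7717/2⌋ = 1; lat ⌊9.0138/1⌋ = 9.
Subsquare: lon ⌊1.7717/0.0833333⌋ = 21 → v; lat ⌊0.0138/0.0416667⌋ = 0 → a.

FH19va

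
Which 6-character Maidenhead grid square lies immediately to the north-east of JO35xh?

JO45ai

Longitude subsquare x = 23; +1 → 24, wraps to 0 = a, carry into square.
Longitude square 3; +1 → 4.
Latitude subsquare h = 7; +1 → 8 = i.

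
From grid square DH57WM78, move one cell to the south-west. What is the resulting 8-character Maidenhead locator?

Longitude extended square 7; −1 → 6.
Latitude extended square 8; −1 → 7.

DH57wm67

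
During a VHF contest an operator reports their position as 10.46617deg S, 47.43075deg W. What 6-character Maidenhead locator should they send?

Offset from 180°W / 90°S: lon 132.5693°, lat 79.5338°.
Field (20°×10°, letters A–R): 132.5693/20 → 6 → G, 79.5338/10 → 7 → H; chars GH.
Square (2°×1°, digits 0–9): 12.5693/2 → 6, 9.5338/1 → 9; chars 69.
Subsquare (5′×2.5′, letters a–x): 0.5693/0.0833333 → 6 → g, 0.5338/0.0416667 → 12 → m; chars gm.

GH69gm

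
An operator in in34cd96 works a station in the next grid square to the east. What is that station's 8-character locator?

IN34dd06

Longitude extended square 9; +1 → 10, wraps to 0, carry into subsquare.
Longitude subsquare c = 2; +1 → 3 = d.
The latitude characters are unchanged.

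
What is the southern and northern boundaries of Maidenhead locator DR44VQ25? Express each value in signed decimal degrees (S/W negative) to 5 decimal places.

84.68750, 84.69167

Field D=3, R=17: +3·20° lon, +17·10° lat → SW at lon -120°, lat 80°.
Square 4, 4: +4·2° lon, +4·1° lat → SW at lon -112°, lat 84°.
Subsquare v=21, q=16: +21·0.0833333° lon, +16·0.0416667° lat → SW at lon -110.25°, lat 84.6667°.
Extended square 2, 5: +2·0.00833333° lon, +5·0.00416667° lat → SW at lon -110.233°, lat 84.6875°.
Cell spans 0.00833333° lon × 0.00416667° lat.
south 84.68750, north 84.69167.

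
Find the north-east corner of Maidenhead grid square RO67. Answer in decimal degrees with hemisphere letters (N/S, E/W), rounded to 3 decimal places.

58.000° N, 174.000° E

Field R=17, O=14: +17·20° lon, +14·10° lat → SW at lon 160°, lat 50°.
Square 6, 7: +6·2° lon, +7·1° lat → SW at lon 172°, lat 57°.
Cell spans 2° lon × 1° lat. NE corner is SW corner plus one full cell.
latitude 58.000° N, longitude 174.000° E.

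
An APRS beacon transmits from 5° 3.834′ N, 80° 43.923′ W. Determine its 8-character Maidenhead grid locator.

Add 180° to longitude and 90° to latitude: 99.26795, 95.06390.
Field: 99.26795/20 → 4 → E, 95.06390/10 → 9 → J; chars EJ.
Square: 19.26795/2 → 9, 5.06390/1 → 5; chars 95.
Subsquare: 1.26795/0.0833333 → 15 → p, 0.06390/0.0416667 → 1 → b; chars pb.
Extended square: 0.01795/0.00833333 → 2, 0.02223/0.00416667 → 5; chars 25.

EJ95pb25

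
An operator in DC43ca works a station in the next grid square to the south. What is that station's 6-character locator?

DC42cx

Latitude subsquare a = 0; −1 → -1, wraps to 23 = x, carry into square.
Latitude square 3; −1 → 2.
The longitude characters are unchanged.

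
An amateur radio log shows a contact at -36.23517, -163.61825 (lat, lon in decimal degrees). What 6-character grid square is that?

AF83es

Offset from 180°W / 90°S: lon 16.3818°, lat 53.7648°.
Field: lon ⌊16.3818/20⌋ = 0 → A; lat ⌊53.7648/10⌋ = 5 → F.
Square: lon ⌊16.3818/2⌋ = 8; lat ⌊3.7648/1⌋ = 3.
Subsquare: lon ⌊0.3818/0.0833333⌋ = 4 → e; lat ⌊0.7648/0.0416667⌋ = 18 → s.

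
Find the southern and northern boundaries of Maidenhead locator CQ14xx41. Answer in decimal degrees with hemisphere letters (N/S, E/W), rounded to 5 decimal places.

Field C=2, Q=16: +2·20° lon, +16·10° lat → SW at lon -140°, lat 70°.
Square 1, 4: +1·2° lon, +4·1° lat → SW at lon -138°, lat 74°.
Subsquare x=23, x=23: +23·0.0833333° lon, +23·0.0416667° lat → SW at lon -136.083°, lat 74.9583°.
Extended square 4, 1: +4·0.00833333° lon, +1·0.00416667° lat → SW at lon -136.05°, lat 74.9625°.
Cell spans 0.00833333° lon × 0.00416667° lat.
south 74.96250° N, north 74.96667° N.

74.96250° N, 74.96667° N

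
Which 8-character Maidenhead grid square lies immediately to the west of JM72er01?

Longitude extended square 0; −1 → -1, wraps to 9, carry into subsquare.
Longitude subsquare e = 4; −1 → 3 = d.
The latitude characters are unchanged.

JM72dr91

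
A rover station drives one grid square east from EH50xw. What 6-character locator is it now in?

Longitude subsquare x = 23; +1 → 24, wraps to 0 = a, carry into square.
Longitude square 5; +1 → 6.
The latitude characters are unchanged.

EH60aw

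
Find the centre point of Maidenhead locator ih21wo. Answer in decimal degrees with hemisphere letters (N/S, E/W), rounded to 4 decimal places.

18.3958° S, 14.1250° W

Field I=8, H=7: +8·20° lon, +7·10° lat → SW at lon -20°, lat -20°.
Square 2, 1: +2·2° lon, +1·1° lat → SW at lon -16°, lat -19°.
Subsquare w=22, o=14: +22·0.0833333° lon, +14·0.0416667° lat → SW at lon -14.1667°, lat -18.4167°.
Cell spans 0.0833333° lon × 0.0416667° lat. Centre is SW corner plus half of each.
latitude 18.3958° S, longitude 14.1250° W.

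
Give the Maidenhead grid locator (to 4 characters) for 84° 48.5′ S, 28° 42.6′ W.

HA55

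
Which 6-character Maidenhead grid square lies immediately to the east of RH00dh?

RH00eh

Longitude subsquare d = 3; +1 → 4 = e.
The latitude characters are unchanged.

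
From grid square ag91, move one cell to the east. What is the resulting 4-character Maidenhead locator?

BG01

Longitude square 9; +1 → 10, wraps to 0, carry into field.
Longitude field A = 0; +1 → 1 = B.
The latitude characters are unchanged.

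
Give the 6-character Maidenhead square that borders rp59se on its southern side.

Latitude subsquare e = 4; −1 → 3 = d.
The longitude characters are unchanged.

RP59sd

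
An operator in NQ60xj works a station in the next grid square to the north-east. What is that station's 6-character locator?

NQ70ak

Longitude subsquare x = 23; +1 → 24, wraps to 0 = a, carry into square.
Longitude square 6; +1 → 7.
Latitude subsquare j = 9; +1 → 10 = k.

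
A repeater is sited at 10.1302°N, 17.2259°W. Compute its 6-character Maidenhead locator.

IK10jd

Shift to the Maidenhead origin (180°W, 90°S): lon 162.7741, lat 100.1302.
Field: lon ⌊162.7741/20⌋ = 8 → I; lat ⌊100.1302/10⌋ = 10 → K.
Square: lon ⌊2.7741/2⌋ = 1; lat ⌊0.1302/1⌋ = 0.
Subsquare: lon ⌊0.7741/0.0833333⌋ = 9 → j; lat ⌊0.1302/0.0416667⌋ = 3 → d.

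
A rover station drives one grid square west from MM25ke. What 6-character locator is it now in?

Longitude subsquare k = 10; −1 → 9 = j.
The latitude characters are unchanged.

MM25je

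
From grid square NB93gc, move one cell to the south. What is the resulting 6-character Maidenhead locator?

NB93gb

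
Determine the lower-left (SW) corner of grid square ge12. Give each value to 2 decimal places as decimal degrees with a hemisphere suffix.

48.00° S, 58.00° W

Field G=6, E=4: +6·20° lon, +4·10° lat → SW at lon -60°, lat -50°.
Square 1, 2: +1·2° lon, +2·1° lat → SW at lon -58°, lat -48°.
latitude 48.00° S, longitude 58.00° W.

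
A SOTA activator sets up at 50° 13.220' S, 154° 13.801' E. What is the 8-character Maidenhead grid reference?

Offset from 180°W / 90°S: lon 334.23002°, lat 39.77967°.
Field: lon ⌊334.23002/20⌋ = 16 → Q; lat ⌊39.77967/10⌋ = 3 → D.
Square: lon ⌊14.23002/2⌋ = 7; lat ⌊9.77967/1⌋ = 9.
Subsquare: lon ⌊0.23002/0.0833333⌋ = 2 → c; lat ⌊0.77967/0.0416667⌋ = 18 → s.
Extended square: lon ⌊0.06335/0.00833333⌋ = 7; lat ⌊0.02967/0.00416667⌋ = 7.

QD79cs77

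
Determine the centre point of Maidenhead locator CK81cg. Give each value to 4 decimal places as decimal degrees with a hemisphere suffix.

Field C=2, K=10: +2·20° lon, +10·10° lat → SW at lon -140°, lat 10°.
Square 8, 1: +8·2° lon, +1·1° lat → SW at lon -124°, lat 11°.
Subsquare c=2, g=6: +2·0.0833333° lon, +6·0.0416667° lat → SW at lon -123.833°, lat 11.25°.
Cell spans 0.0833333° lon × 0.0416667° lat. Centre is SW corner plus half of each.
latitude 11.2708° N, longitude 123.7917° W.

11.2708° N, 123.7917° W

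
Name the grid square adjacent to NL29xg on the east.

Longitude subsquare x = 23; +1 → 24, wraps to 0 = a, carry into square.
Longitude square 2; +1 → 3.
The latitude characters are unchanged.

NL39ag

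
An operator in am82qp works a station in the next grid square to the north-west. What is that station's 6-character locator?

AM82pq

Longitude subsquare q = 16; −1 → 15 = p.
Latitude subsquare p = 15; +1 → 16 = q.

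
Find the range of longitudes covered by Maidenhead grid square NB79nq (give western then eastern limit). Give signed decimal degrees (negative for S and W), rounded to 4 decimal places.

Field N=13, B=1: +13·20° lon, +1·10° lat → SW at lon 80°, lat -80°.
Square 7, 9: +7·2° lon, +9·1° lat → SW at lon 94°, lat -71°.
Subsquare n=13, q=16: +13·0.0833333° lon, +16·0.0416667° lat → SW at lon 95.0833°, lat -70.3333°.
Cell spans 0.0833333° lon × 0.0416667° lat.
west 95.0833, east 95.1667.

95.0833, 95.1667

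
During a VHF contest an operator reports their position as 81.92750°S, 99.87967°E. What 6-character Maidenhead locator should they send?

Add 180° to longitude and 90° to latitude: 279.8797, 8.0725.
Field: lon ⌊279.8797/20⌋ = 13 → N; lat ⌊8.0725/10⌋ = 0 → A.
Square: lon ⌊19.8797/2⌋ = 9; lat ⌊8.0725/1⌋ = 8.
Subsquare: lon ⌊1.8797/0.0833333⌋ = 22 → w; lat ⌊0.0725/0.0416667⌋ = 1 → b.

NA98wb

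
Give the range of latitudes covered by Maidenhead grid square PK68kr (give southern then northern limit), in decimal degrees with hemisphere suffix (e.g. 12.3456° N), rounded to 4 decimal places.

Field P=15, K=10: +15·20° lon, +10·10° lat → SW at lon 120°, lat 10°.
Square 6, 8: +6·2° lon, +8·1° lat → SW at lon 132°, lat 18°.
Subsquare k=10, r=17: +10·0.0833333° lon, +17·0.0416667° lat → SW at lon 132.833°, lat 18.7083°.
Cell spans 0.0833333° lon × 0.0416667° lat.
south 18.7083° N, north 18.7500° N.

18.7083° N, 18.7500° N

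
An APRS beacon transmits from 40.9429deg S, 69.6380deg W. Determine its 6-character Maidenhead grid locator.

FE59eb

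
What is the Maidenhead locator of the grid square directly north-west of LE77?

LE68

Longitude square 7; −1 → 6.
Latitude square 7; +1 → 8.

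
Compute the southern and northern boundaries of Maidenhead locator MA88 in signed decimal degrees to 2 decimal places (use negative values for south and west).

Field M=12, A=0: +12·20° lon, +0·10° lat → SW at lon 60°, lat -90°.
Square 8, 8: +8·2° lon, +8·1° lat → SW at lon 76°, lat -82°.
Cell spans 2° lon × 1° lat.
south -82.00, north -81.00.

-82.00, -81.00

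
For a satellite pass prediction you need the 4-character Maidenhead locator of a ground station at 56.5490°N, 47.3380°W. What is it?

GO66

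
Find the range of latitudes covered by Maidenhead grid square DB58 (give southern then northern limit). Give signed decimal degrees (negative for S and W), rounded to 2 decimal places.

-72.00, -71.00

Field D=3, B=1: +3·20° lon, +1·10° lat → SW at lon -120°, lat -80°.
Square 5, 8: +5·2° lon, +8·1° lat → SW at lon -110°, lat -72°.
Cell spans 2° lon × 1° lat.
south -72.00, north -71.00.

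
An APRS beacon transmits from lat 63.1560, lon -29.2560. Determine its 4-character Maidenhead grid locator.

HP53

Add 180° to longitude and 90° to latitude: 150.74, 153.16.
Field: lon ⌊150.74/20⌋ = 7 → H; lat ⌊153.16/10⌋ = 15 → P.
Square: lon ⌊10.74/2⌋ = 5; lat ⌊3.16/1⌋ = 3.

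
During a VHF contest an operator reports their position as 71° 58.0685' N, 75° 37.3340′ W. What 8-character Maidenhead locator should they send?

FQ21ex52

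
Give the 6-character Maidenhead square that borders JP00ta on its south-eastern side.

JO09ux

Longitude subsquare t = 19; +1 → 20 = u.
Latitude subsquare a = 0; −1 → -1, wraps to 23 = x, carry into square.
Latitude square 0; −1 → -1, wraps to 9, carry into field.
Latitude field P = 15; −1 → 14 = O.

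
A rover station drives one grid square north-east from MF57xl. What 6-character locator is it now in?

MF67am

Longitude subsquare x = 23; +1 → 24, wraps to 0 = a, carry into square.
Longitude square 5; +1 → 6.
Latitude subsquare l = 11; +1 → 12 = m.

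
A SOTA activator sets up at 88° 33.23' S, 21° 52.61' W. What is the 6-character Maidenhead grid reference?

HA91bk

Shift to the Maidenhead origin (180°W, 90°S): lon 158.1232, lat 1.4462.
Field (20°×10°, letters A–R): 158.1232/20 → 7 → H, 1.4462/10 → 0 → A; chars HA.
Square (2°×1°, digits 0–9): 18.1232/2 → 9, 1.4462/1 → 1; chars 91.
Subsquare (5′×2.5′, letters a–x): 0.1232/0.0833333 → 1 → b, 0.4462/0.0416667 → 10 → k; chars bk.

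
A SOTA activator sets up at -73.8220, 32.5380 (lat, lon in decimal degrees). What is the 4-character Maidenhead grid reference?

KB66

Offset from 180°W / 90°S: lon 212.54°, lat 16.18°.
Field: lon ⌊212.54/20⌋ = 10 → K; lat ⌊16.18/10⌋ = 1 → B.
Square: lon ⌊12.54/2⌋ = 6; lat ⌊6.18/1⌋ = 6.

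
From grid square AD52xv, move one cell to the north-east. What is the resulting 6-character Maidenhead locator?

Longitude subsquare x = 23; +1 → 24, wraps to 0 = a, carry into square.
Longitude square 5; +1 → 6.
Latitude subsquare v = 21; +1 → 22 = w.

AD62aw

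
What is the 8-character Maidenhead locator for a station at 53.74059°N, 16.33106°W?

Shift to the Maidenhead origin (180°W, 90°S): lon 163.66894, lat 143.74059.
Field (20°×10°, letters A–R): 163.66894/20 → 8 → I, 143.74059/10 → 14 → O; chars IO.
Square (2°×1°, digits 0–9): 3.66894/2 → 1, 3.74059/1 → 3; chars 13.
Subsquare (5′×2.5′, letters a–x): 1.66894/0.0833333 → 20 → u, 0.74059/0.0416667 → 17 → r; chars ur.
Extended square (30″×15″, digits 0–9): 0.00227/0.00833333 → 0, 0.03226/0.00416667 → 7; chars 07.

IO13ur07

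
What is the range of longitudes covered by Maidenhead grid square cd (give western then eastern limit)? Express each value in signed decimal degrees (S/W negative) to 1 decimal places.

Field C=2, D=3: +2·20° lon, +3·10° lat → SW at lon -140°, lat -60°.
Cell spans 20° lon × 10° lat.
west -140.0, east -120.0.

-140.0, -120.0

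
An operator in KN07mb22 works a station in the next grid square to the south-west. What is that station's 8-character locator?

Longitude extended square 2; −1 → 1.
Latitude extended square 2; −1 → 1.

KN07mb11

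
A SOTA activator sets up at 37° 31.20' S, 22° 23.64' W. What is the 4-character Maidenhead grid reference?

Offset from 180°W / 90°S: lon 157.61°, lat 52.48°.
Field (20°×10°, letters A–R): lon ⌊157.61/20⌋ = 7 → H; lat ⌊52.48/10⌋ = 5 → F.
Square (2°×1°, digits 0–9): lon ⌊17.61/2⌋ = 8; lat ⌊2.48/1⌋ = 2.

HF82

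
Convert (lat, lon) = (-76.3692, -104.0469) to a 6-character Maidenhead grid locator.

Add 180° to longitude and 90° to latitude: 75.9531, 13.6308.
Field: 75.9531/20 → 3 → D, 13.6308/10 → 1 → B; chars DB.
Square: 15.9531/2 → 7, 3.6308/1 → 3; chars 73.
Subsquare: 1.9531/0.0833333 → 23 → x, 0.6308/0.0416667 → 15 → p; chars xp.

DB73xp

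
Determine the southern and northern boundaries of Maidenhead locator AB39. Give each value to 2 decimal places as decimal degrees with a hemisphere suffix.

71.00° S, 70.00° S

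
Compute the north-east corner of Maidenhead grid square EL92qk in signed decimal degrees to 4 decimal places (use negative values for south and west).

22.4583, -80.5833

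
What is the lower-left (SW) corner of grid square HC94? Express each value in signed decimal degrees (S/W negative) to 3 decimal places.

Field H=7, C=2: +7·20° lon, +2·10° lat → SW at lon -40°, lat -70°.
Square 9, 4: +9·2° lon, +4·1° lat → SW at lon -22°, lat -66°.
latitude -66.000, longitude -22.000.

-66.000, -22.000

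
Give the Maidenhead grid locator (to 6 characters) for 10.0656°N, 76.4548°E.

MK80fb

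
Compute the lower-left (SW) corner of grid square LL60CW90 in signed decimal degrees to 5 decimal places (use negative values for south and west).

Field L=11, L=11: +11·20° lon, +11·10° lat → SW at lon 40°, lat 20°.
Square 6, 0: +6·2° lon, +0·1° lat → SW at lon 52°, lat 20°.
Subsquare c=2, w=22: +2·0.0833333° lon, +22·0.0416667° lat → SW at lon 52.1667°, lat 20.9167°.
Extended square 9, 0: +9·0.00833333° lon, +0·0.00416667° lat → SW at lon 52.2417°, lat 20.9167°.
latitude 20.91667, longitude 52.24167.

20.91667, 52.24167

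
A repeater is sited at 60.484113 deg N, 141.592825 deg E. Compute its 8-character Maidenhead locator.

Shift to the Maidenhead origin (180°W, 90°S): lon 321.59283, lat 150.48411.
Field (20°×10°, letters A–R): lon ⌊321.59283/20⌋ = 16 → Q; lat ⌊150.48411/10⌋ = 15 → P.
Square (2°×1°, digits 0–9): lon ⌊1.59283/2⌋ = 0; lat ⌊0.48411/1⌋ = 0.
Subsquare (5′×2.5′, letters a–x): lon ⌊1.59283/0.0833333⌋ = 19 → t; lat ⌊0.48411/0.0416667⌋ = 11 → l.
Extended square (30″×15″, digits 0–9): lon ⌊0.00949/0.00833333⌋ = 1; lat ⌊0.02578/0.00416667⌋ = 6.

QP00tl16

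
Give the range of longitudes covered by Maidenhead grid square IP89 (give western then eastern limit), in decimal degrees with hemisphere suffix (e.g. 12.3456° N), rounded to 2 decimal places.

4.00° W, 2.00° W

Field I=8, P=15: +8·20° lon, +15·10° lat → SW at lon -20°, lat 60°.
Square 8, 9: +8·2° lon, +9·1° lat → SW at lon -4°, lat 69°.
Cell spans 2° lon × 1° lat.
west 4.00° W, east 2.00° W.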